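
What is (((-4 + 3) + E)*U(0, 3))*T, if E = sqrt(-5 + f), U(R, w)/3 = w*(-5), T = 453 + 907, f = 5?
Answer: 61200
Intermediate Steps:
T = 1360
U(R, w) = -15*w (U(R, w) = 3*(w*(-5)) = 3*(-5*w) = -15*w)
E = 0 (E = sqrt(-5 + 5) = sqrt(0) = 0)
(((-4 + 3) + E)*U(0, 3))*T = (((-4 + 3) + 0)*(-15*3))*1360 = ((-1 + 0)*(-45))*1360 = -1*(-45)*1360 = 45*1360 = 61200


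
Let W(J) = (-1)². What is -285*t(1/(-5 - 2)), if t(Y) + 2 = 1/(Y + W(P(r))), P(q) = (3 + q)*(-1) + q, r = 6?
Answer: 475/2 ≈ 237.50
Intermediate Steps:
P(q) = -3 (P(q) = (-3 - q) + q = -3)
W(J) = 1
t(Y) = -2 + 1/(1 + Y) (t(Y) = -2 + 1/(Y + 1) = -2 + 1/(1 + Y))
-285*t(1/(-5 - 2)) = -285*(-1 - 2/(-5 - 2))/(1 + 1/(-5 - 2)) = -285*(-1 - 2/(-7))/(1 + 1/(-7)) = -285*(-1 - 2*(-⅐))/(1 - ⅐) = -285*(-1 + 2/7)/6/7 = -665*(-5)/(2*7) = -285*(-⅚) = 475/2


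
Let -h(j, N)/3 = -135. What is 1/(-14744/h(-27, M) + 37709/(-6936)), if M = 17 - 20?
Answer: -936360/39178843 ≈ -0.023900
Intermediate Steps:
M = -3
h(j, N) = 405 (h(j, N) = -3*(-135) = 405)
1/(-14744/h(-27, M) + 37709/(-6936)) = 1/(-14744/405 + 37709/(-6936)) = 1/(-14744*1/405 + 37709*(-1/6936)) = 1/(-14744/405 - 37709/6936) = 1/(-39178843/936360) = -936360/39178843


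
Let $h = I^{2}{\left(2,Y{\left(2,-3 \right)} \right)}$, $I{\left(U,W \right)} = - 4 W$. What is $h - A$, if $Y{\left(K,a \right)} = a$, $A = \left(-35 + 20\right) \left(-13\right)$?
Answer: $-51$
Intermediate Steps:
$A = 195$ ($A = \left(-15\right) \left(-13\right) = 195$)
$h = 144$ ($h = \left(\left(-4\right) \left(-3\right)\right)^{2} = 12^{2} = 144$)
$h - A = 144 - 195 = -51$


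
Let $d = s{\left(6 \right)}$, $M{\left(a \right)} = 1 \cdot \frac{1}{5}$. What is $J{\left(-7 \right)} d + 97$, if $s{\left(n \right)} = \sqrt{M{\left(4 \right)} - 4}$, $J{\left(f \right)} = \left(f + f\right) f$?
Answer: $97 + \frac{98 i \sqrt{95}}{5} \approx 97.0 + 191.04 i$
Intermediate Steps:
$J{\left(f \right)} = 2 f^{2}$ ($J{\left(f \right)} = 2 f f = 2 f^{2}$)
$M{\left(a \right)} = \frac{1}{5}$ ($M{\left(a \right)} = 1 \cdot \frac{1}{5} = \frac{1}{5}$)
$s{\left(n \right)} = \frac{i \sqrt{95}}{5}$ ($s{\left(n \right)} = \sqrt{\frac{1}{5} - 4} = \sqrt{- \frac{19}{5}} = \frac{i \sqrt{95}}{5}$)
$d = \frac{i \sqrt{95}}{5} \approx 1.9494 i$
$J{\left(-7 \right)} d + 97 = 2 \left(-7\right)^{2} \frac{i \sqrt{95}}{5} + 97 = 2 \cdot 49 \frac{i \sqrt{95}}{5} + 97 = 98 \frac{i \sqrt{95}}{5} + 97 = \frac{98 i \sqrt{95}}{5} + 97 = 97 + \frac{98 i \sqrt{95}}{5}$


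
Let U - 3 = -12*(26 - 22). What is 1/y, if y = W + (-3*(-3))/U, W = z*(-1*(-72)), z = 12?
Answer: 5/4319 ≈ 0.0011577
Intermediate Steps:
U = -45 (U = 3 - 12*(26 - 22) = 3 - 12*4 = 3 - 48 = -45)
W = 864 (W = 12*(-1*(-72)) = 12*72 = 864)
y = 4319/5 (y = 864 - 3*(-3)/(-45) = 864 + 9*(-1/45) = 864 - ⅕ = 4319/5 ≈ 863.80)
1/y = 1/(4319/5) = 5/4319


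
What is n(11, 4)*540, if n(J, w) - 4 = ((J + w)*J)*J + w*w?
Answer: 990900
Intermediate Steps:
n(J, w) = 4 + w² + J²*(J + w) (n(J, w) = 4 + (((J + w)*J)*J + w*w) = 4 + ((J*(J + w))*J + w²) = 4 + (J²*(J + w) + w²) = 4 + (w² + J²*(J + w)) = 4 + w² + J²*(J + w))
n(11, 4)*540 = (4 + 11³ + 4² + 4*11²)*540 = (4 + 1331 + 16 + 4*121)*540 = (4 + 1331 + 16 + 484)*540 = 1835*540 = 990900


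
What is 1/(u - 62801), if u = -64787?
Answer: -1/127588 ≈ -7.8377e-6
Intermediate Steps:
1/(u - 62801) = 1/(-64787 - 62801) = 1/(-127588) = -1/127588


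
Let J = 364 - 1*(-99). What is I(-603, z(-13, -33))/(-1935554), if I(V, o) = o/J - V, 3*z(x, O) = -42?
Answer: -279175/896161502 ≈ -0.00031152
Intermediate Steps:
J = 463 (J = 364 + 99 = 463)
z(x, O) = -14 (z(x, O) = (1/3)*(-42) = -14)
I(V, o) = -V + o/463 (I(V, o) = o/463 - V = -V + o/463)
I(-603, z(-13, -33))/(-1935554) = (-1*(-603) + (1/463)*(-14))/(-1935554) = (603 - 14/463)*(-1/1935554) = (279175/463)*(-1/1935554) = -279175/896161502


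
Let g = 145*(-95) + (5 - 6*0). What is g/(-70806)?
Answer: 2295/11801 ≈ 0.19447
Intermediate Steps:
g = -13770 (g = -13775 + (5 + 0) = -13775 + 5 = -13770)
g/(-70806) = -13770/(-70806) = -13770*(-1/70806) = 2295/11801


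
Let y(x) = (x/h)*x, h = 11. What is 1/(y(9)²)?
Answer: 121/6561 ≈ 0.018442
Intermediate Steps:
y(x) = x²/11 (y(x) = (x/11)*x = x²/11)
1/(y(9)²) = 1/(((1/11)*9²)²) = 1/(((1/11)*81)²) = 1/((81/11)²) = 1/(6561/121) = 121/6561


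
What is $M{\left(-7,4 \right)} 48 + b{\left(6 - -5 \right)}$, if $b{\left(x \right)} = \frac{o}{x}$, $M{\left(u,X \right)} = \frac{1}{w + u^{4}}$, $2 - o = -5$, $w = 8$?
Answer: $\frac{527}{803} \approx 0.65629$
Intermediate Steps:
$o = 7$ ($o = 2 - -5 = 2 + 5 = 7$)
$M{\left(u,X \right)} = \frac{1}{8 + u^{4}}$
$b{\left(x \right)} = \frac{7}{x}$
$M{\left(-7,4 \right)} 48 + b{\left(6 - -5 \right)} = \frac{1}{8 + \left(-7\right)^{4}} \cdot 48 + \frac{7}{6 - -5} = \frac{1}{8 + 2401} \cdot 48 + \frac{7}{6 + 5} = \frac{1}{2409} \cdot 48 + \frac{7}{11} = \frac{1}{2409} \cdot 48 + 7 \cdot \frac{1}{11} = \frac{16}{803} + \frac{7}{11} = \frac{527}{803}$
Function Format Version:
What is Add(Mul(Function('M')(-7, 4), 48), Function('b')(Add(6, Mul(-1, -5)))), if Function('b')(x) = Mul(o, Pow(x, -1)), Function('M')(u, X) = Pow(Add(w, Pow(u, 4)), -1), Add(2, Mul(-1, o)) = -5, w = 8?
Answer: Rational(527, 803) ≈ 0.65629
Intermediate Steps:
o = 7 (o = Add(2, Mul(-1, -5)) = Add(2, 5) = 7)
Function('M')(u, X) = Pow(Add(8, Pow(u, 4)), -1)
Function('b')(x) = Mul(7, Pow(x, -1))
Add(Mul(Function('M')(-7, 4), 48), Function('b')(Add(6, Mul(-1, -5)))) = Add(Mul(Pow(Add(8, Pow(-7, 4)), -1), 48), Mul(7, Pow(Add(6, Mul(-1, -5)), -1))) = Add(Mul(Pow(Add(8, 2401), -1), 48), Mul(7, Pow(Add(6, 5), -1))) = Add(Mul(Pow(2409, -1), 48), Mul(7, Pow(11, -1))) = Add(Mul(Rational(1, 2409), 48), Mul(7, Rational(1, 11))) = Add(Rational(16, 803), Rational(7, 11)) = Rational(527, 803)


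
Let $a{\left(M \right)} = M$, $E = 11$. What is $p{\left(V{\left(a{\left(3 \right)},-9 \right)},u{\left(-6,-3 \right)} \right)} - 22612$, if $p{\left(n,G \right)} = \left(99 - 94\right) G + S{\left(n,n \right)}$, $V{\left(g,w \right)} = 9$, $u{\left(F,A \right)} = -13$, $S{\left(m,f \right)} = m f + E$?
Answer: $-22585$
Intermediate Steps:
$S{\left(m,f \right)} = 11 + f m$ ($S{\left(m,f \right)} = m f + 11 = f m + 11 = 11 + f m$)
$p{\left(n,G \right)} = 11 + n^{2} + 5 G$ ($p{\left(n,G \right)} = \left(99 - 94\right) G + \left(11 + n n\right) = 5 G + \left(11 + n^{2}\right) = 11 + n^{2} + 5 G$)
$p{\left(V{\left(a{\left(3 \right)},-9 \right)},u{\left(-6,-3 \right)} \right)} - 22612 = \left(11 + 9^{2} + 5 \left(-13\right)\right) - 22612 = \left(11 + 81 - 65\right) - 22612 = 27 - 22612 = -22585$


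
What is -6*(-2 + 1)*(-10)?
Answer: -60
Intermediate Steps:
-6*(-2 + 1)*(-10) = -6*(-1)*(-10) = 6*(-10) = -60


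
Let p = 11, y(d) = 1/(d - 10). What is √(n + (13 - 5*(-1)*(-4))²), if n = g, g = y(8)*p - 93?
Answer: 3*I*√22/2 ≈ 7.0356*I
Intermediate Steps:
y(d) = 1/(-10 + d)
g = -197/2 (g = 11/(-10 + 8) - 93 = 11/(-2) - 93 = -½*11 - 93 = -11/2 - 93 = -197/2 ≈ -98.500)
n = -197/2 ≈ -98.500
√(n + (13 - 5*(-1)*(-4))²) = √(-197/2 + (13 - 5*(-1)*(-4))²) = √(-197/2 + (13 + 5*(-4))²) = √(-197/2 + (13 - 20)²) = √(-197/2 + (-7)²) = √(-197/2 + 49) = √(-99/2) = 3*I*√22/2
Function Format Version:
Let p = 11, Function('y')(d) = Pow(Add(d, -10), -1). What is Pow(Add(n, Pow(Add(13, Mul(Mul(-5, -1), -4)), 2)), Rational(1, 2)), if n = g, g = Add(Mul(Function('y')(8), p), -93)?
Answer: Mul(Rational(3, 2), I, Pow(22, Rational(1, 2))) ≈ Mul(7.0356, I)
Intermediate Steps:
Function('y')(d) = Pow(Add(-10, d), -1)
g = Rational(-197, 2) (g = Add(Mul(Pow(Add(-10, 8), -1), 11), -93) = Add(Mul(Pow(-2, -1), 11), -93) = Add(Mul(Rational(-1, 2), 11), -93) = Add(Rational(-11, 2), -93) = Rational(-197, 2) ≈ -98.500)
n = Rational(-197, 2) ≈ -98.500
Pow(Add(n, Pow(Add(13, Mul(Mul(-5, -1), -4)), 2)), Rational(1, 2)) = Pow(Add(Rational(-197, 2), Pow(Add(13, Mul(Mul(-5, -1), -4)), 2)), Rational(1, 2)) = Pow(Add(Rational(-197, 2), Pow(Add(13, Mul(5, -4)), 2)), Rational(1, 2)) = Pow(Add(Rational(-197, 2), Pow(Add(13, -20), 2)), Rational(1, 2)) = Pow(Add(Rational(-197, 2), Pow(-7, 2)), Rational(1, 2)) = Pow(Add(Rational(-197, 2), 49), Rational(1, 2)) = Pow(Rational(-99, 2), Rational(1, 2)) = Mul(Rational(3, 2), I, Pow(22, Rational(1, 2)))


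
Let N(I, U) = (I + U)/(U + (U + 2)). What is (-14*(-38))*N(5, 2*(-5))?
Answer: 1330/9 ≈ 147.78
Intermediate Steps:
N(I, U) = (I + U)/(2 + 2*U) (N(I, U) = (I + U)/(U + (2 + U)) = (I + U)/(2 + 2*U))
(-14*(-38))*N(5, 2*(-5)) = (-14*(-38))*((5 + 2*(-5))/(2*(1 + 2*(-5)))) = 532*((5 - 10)/(2*(1 - 10))) = 532*((1/2)*(-5)/(-9)) = 532*((1/2)*(-1/9)*(-5)) = 532*(5/18) = 1330/9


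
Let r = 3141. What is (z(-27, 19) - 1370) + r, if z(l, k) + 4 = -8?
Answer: 1759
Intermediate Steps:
z(l, k) = -12 (z(l, k) = -4 - 8 = -12)
(z(-27, 19) - 1370) + r = (-12 - 1370) + 3141 = -1382 + 3141 = 1759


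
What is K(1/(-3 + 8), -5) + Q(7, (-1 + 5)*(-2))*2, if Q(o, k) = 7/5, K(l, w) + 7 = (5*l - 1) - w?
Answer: 4/5 ≈ 0.80000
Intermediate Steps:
K(l, w) = -8 - w + 5*l (K(l, w) = -7 + ((5*l - 1) - w) = -7 + ((-1 + 5*l) - w) = -7 + (-1 - w + 5*l) = -8 - w + 5*l)
Q(o, k) = 7/5 (Q(o, k) = 7*(1/5) = 7/5)
K(1/(-3 + 8), -5) + Q(7, (-1 + 5)*(-2))*2 = (-8 - 1*(-5) + 5/(-3 + 8)) + (7/5)*2 = (-8 + 5 + 5/5) + 14/5 = (-8 + 5 + 5*(1/5)) + 14/5 = (-8 + 5 + 1) + 14/5 = -2 + 14/5 = 4/5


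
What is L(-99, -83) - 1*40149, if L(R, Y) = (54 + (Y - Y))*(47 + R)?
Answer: -42957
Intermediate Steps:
L(R, Y) = 2538 + 54*R (L(R, Y) = (54 + 0)*(47 + R) = 54*(47 + R) = 2538 + 54*R)
L(-99, -83) - 1*40149 = (2538 + 54*(-99)) - 1*40149 = (2538 - 5346) - 40149 = -2808 - 40149 = -42957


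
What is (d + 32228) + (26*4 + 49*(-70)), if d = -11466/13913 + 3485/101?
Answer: 40660794865/1405213 ≈ 28936.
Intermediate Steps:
d = 47328739/1405213 (d = -11466*1/13913 + 3485*(1/101) = -11466/13913 + 3485/101 = 47328739/1405213 ≈ 33.681)
(d + 32228) + (26*4 + 49*(-70)) = (47328739/1405213 + 32228) + (26*4 + 49*(-70)) = 45334533303/1405213 + (104 - 3430) = 45334533303/1405213 - 3326 = 40660794865/1405213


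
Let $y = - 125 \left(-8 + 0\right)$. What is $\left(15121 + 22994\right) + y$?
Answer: $39115$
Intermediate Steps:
$y = 1000$ ($y = \left(-125\right) \left(-8\right) = 1000$)
$\left(15121 + 22994\right) + y = \left(15121 + 22994\right) + 1000 = 38115 + 1000 = 39115$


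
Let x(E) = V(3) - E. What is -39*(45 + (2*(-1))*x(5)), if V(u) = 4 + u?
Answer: -1599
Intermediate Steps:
x(E) = 7 - E (x(E) = (4 + 3) - E = 7 - E)
-39*(45 + (2*(-1))*x(5)) = -39*(45 + (2*(-1))*(7 - 1*5)) = -39*(45 - 2*(7 - 5)) = -39*(45 - 2*2) = -39*(45 - 4) = -39*41 = -1599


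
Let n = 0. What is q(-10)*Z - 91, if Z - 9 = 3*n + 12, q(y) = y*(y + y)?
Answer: 4109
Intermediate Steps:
q(y) = 2*y² (q(y) = y*(2*y) = 2*y²)
Z = 21 (Z = 9 + (3*0 + 12) = 9 + (0 + 12) = 9 + 12 = 21)
q(-10)*Z - 91 = (2*(-10)²)*21 - 91 = (2*100)*21 - 91 = 200*21 - 91 = 4200 - 91 = 4109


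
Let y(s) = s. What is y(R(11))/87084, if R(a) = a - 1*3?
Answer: 2/21771 ≈ 9.1865e-5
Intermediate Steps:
R(a) = -3 + a (R(a) = a - 3 = -3 + a)
y(R(11))/87084 = (-3 + 11)/87084 = 8*(1/87084) = 2/21771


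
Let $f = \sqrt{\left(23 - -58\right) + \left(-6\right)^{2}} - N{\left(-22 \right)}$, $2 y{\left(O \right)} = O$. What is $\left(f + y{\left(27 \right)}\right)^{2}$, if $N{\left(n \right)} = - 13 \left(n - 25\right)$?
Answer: $\frac{1428493}{4} - 3585 \sqrt{13} \approx 3.442 \cdot 10^{5}$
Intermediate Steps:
$y{\left(O \right)} = \frac{O}{2}$
$N{\left(n \right)} = 325 - 13 n$ ($N{\left(n \right)} = - 13 \left(-25 + n\right) = 325 - 13 n$)
$f = -611 + 3 \sqrt{13}$ ($f = \sqrt{\left(23 - -58\right) + \left(-6\right)^{2}} - \left(325 - -286\right) = \sqrt{\left(23 + 58\right) + 36} - \left(325 + 286\right) = \sqrt{81 + 36} - 611 = \sqrt{117} - 611 = 3 \sqrt{13} - 611 = -611 + 3 \sqrt{13} \approx -600.18$)
$\left(f + y{\left(27 \right)}\right)^{2} = \left(\left(-611 + 3 \sqrt{13}\right) + \frac{1}{2} \cdot 27\right)^{2} = \left(\left(-611 + 3 \sqrt{13}\right) + \frac{27}{2}\right)^{2} = \left(- \frac{1195}{2} + 3 \sqrt{13}\right)^{2}$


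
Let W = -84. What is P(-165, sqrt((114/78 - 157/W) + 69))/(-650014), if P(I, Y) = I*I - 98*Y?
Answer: -27225/650014 + 7*sqrt(21562905)/25350546 ≈ -0.040601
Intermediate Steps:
P(I, Y) = I**2 - 98*Y
P(-165, sqrt((114/78 - 157/W) + 69))/(-650014) = ((-165)**2 - 98*sqrt((114/78 - 157/(-84)) + 69))/(-650014) = (27225 - 98*sqrt((114*(1/78) - 157*(-1/84)) + 69))*(-1/650014) = (27225 - 98*sqrt((19/13 + 157/84) + 69))*(-1/650014) = (27225 - 98*sqrt(3637/1092 + 69))*(-1/650014) = (27225 - 7*sqrt(21562905)/39)*(-1/650014) = -27225/650014 + 7*sqrt(21562905)/25350546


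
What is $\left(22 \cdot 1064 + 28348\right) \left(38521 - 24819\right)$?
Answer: $709160712$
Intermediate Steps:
$\left(22 \cdot 1064 + 28348\right) \left(38521 - 24819\right) = \left(23408 + 28348\right) 13702 = 51756 \cdot 13702 = 709160712$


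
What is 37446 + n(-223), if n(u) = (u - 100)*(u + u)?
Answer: 181504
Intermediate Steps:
n(u) = 2*u*(-100 + u) (n(u) = (-100 + u)*(2*u) = 2*u*(-100 + u))
37446 + n(-223) = 37446 + 2*(-223)*(-100 - 223) = 37446 + 2*(-223)*(-323) = 37446 + 144058 = 181504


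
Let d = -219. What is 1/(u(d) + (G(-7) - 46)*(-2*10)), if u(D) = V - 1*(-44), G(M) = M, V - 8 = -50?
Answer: 1/1062 ≈ 0.00094162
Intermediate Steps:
V = -42 (V = 8 - 50 = -42)
u(D) = 2 (u(D) = -42 - 1*(-44) = -42 + 44 = 2)
1/(u(d) + (G(-7) - 46)*(-2*10)) = 1/(2 + (-7 - 46)*(-2*10)) = 1/(2 - 53*(-20)) = 1/(2 + 1060) = 1/1062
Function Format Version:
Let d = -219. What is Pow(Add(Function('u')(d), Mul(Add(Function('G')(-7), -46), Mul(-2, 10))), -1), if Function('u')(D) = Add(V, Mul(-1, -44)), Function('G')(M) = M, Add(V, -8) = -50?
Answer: Rational(1, 1062) ≈ 0.00094162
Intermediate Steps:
V = -42 (V = Add(8, -50) = -42)
Function('u')(D) = 2 (Function('u')(D) = Add(-42, Mul(-1, -44)) = Add(-42, 44) = 2)
Pow(Add(Function('u')(d), Mul(Add(Function('G')(-7), -46), Mul(-2, 10))), -1) = Pow(Add(2, Mul(Add(-7, -46), Mul(-2, 10))), -1) = Pow(Add(2, Mul(-53, -20)), -1) = Pow(Add(2, 1060), -1) = Pow(1062, -1) = Rational(1, 1062)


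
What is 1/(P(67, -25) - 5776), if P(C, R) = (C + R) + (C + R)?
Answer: -1/5692 ≈ -0.00017569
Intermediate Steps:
P(C, R) = 2*C + 2*R
1/(P(67, -25) - 5776) = 1/((2*67 + 2*(-25)) - 5776) = 1/((134 - 50) - 5776) = 1/(84 - 5776) = 1/(-5692) = -1/5692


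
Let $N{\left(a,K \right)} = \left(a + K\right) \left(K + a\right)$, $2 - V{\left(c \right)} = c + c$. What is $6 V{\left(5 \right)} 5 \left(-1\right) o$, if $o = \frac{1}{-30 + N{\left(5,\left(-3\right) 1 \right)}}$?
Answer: $- \frac{120}{13} \approx -9.2308$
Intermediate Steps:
$V{\left(c \right)} = 2 - 2 c$ ($V{\left(c \right)} = 2 - \left(c + c\right) = 2 - 2 c$)
$N{\left(a,K \right)} = \left(K + a\right)^{2}$ ($N{\left(a,K \right)} = \left(K + a\right) \left(K + a\right) = \left(K + a\right)^{2}$)
$o = - \frac{1}{26}$ ($o = \frac{1}{-30 + \left(\left(-3\right) 1 + 5\right)^{2}} = \frac{1}{-30 + \left(-3 + 5\right)^{2}} = \frac{1}{-30 + 2^{2}} = \frac{1}{-30 + 4} = \frac{1}{-26} = - \frac{1}{26} \approx -0.038462$)
$6 V{\left(5 \right)} 5 \left(-1\right) o = 6 \left(2 - 10\right) 5 \left(-1\right) \left(- \frac{1}{26}\right) = 6 \left(-8\right) 5 \left(-1\right) \left(- \frac{1}{26}\right) = 6 \left(\left(-40\right) \left(-1\right)\right) \left(- \frac{1}{26}\right) = 6 \cdot 40 \left(- \frac{1}{26}\right) = 240 \left(- \frac{1}{26}\right) = - \frac{120}{13}$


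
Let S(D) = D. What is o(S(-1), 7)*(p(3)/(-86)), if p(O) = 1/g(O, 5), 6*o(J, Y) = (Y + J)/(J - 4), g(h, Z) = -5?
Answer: -1/2150 ≈ -0.00046512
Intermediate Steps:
o(J, Y) = (J + Y)/(6*(-4 + J)) (o(J, Y) = ((Y + J)/(J - 4))/6 = ((J + Y)/(-4 + J))/6 = (J + Y)/(6*(-4 + J)))
p(O) = -1/5 (p(O) = 1/(-5) = -1/5)
o(S(-1), 7)*(p(3)/(-86)) = ((-1 + 7)/(6*(-4 - 1)))*(-1/5/(-86)) = ((1/6)*6/(-5))*(-1/5*(-1/86)) = ((1/6)*(-1/5)*6)*(1/430) = -1/5*1/430 = -1/2150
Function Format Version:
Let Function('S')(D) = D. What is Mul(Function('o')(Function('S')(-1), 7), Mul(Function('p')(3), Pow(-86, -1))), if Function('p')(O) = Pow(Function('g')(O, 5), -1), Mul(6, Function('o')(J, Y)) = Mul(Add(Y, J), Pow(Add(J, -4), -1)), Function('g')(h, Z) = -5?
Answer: Rational(-1, 2150) ≈ -0.00046512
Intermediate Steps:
Function('o')(J, Y) = Mul(Rational(1, 6), Pow(Add(-4, J), -1), Add(J, Y)) (Function('o')(J, Y) = Mul(Rational(1, 6), Mul(Add(Y, J), Pow(Add(J, -4), -1))) = Mul(Rational(1, 6), Mul(Add(J, Y), Pow(Add(-4, J), -1))) = Mul(Rational(1, 6), Mul(Pow(Add(-4, J), -1), Add(J, Y))) = Mul(Rational(1, 6), Pow(Add(-4, J), -1), Add(J, Y)))
Function('p')(O) = Rational(-1, 5) (Function('p')(O) = Pow(-5, -1) = Rational(-1, 5))
Mul(Function('o')(Function('S')(-1), 7), Mul(Function('p')(3), Pow(-86, -1))) = Mul(Mul(Rational(1, 6), Pow(Add(-4, -1), -1), Add(-1, 7)), Mul(Rational(-1, 5), Pow(-86, -1))) = Mul(Mul(Rational(1, 6), Pow(-5, -1), 6), Mul(Rational(-1, 5), Rational(-1, 86))) = Mul(Mul(Rational(1, 6), Rational(-1, 5), 6), Rational(1, 430)) = Mul(Rational(-1, 5), Rational(1, 430)) = Rational(-1, 2150)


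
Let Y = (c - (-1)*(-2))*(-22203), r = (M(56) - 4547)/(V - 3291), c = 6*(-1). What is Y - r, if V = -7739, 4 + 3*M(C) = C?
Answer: 5877564571/33090 ≈ 1.7762e+5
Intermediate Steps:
M(C) = -4/3 + C/3
c = -6
r = 13589/33090 (r = ((-4/3 + (⅓)*56) - 4547)/(-7739 - 3291) = ((-4/3 + 56/3) - 4547)/(-11030) = (52/3 - 4547)*(-1/11030) = -13589/3*(-1/11030) = 13589/33090 ≈ 0.41067)
Y = 177624 (Y = (-6 - (-1)*(-2))*(-22203) = (-6 - 1*2)*(-22203) = (-6 - 2)*(-22203) = -8*(-22203) = 177624)
Y - r = 177624 - 1*13589/33090 = 177624 - 13589/33090 = 5877564571/33090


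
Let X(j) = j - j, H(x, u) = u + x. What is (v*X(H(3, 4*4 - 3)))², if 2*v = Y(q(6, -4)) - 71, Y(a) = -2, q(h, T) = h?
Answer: 0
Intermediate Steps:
X(j) = 0
v = -73/2 (v = (-2 - 71)/2 = (½)*(-73) = -73/2 ≈ -36.500)
(v*X(H(3, 4*4 - 3)))² = (-73/2*0)² = 0² = 0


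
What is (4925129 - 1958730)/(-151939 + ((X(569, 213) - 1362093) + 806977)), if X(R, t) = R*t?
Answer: -2966399/585858 ≈ -5.0633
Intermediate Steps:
(4925129 - 1958730)/(-151939 + ((X(569, 213) - 1362093) + 806977)) = (4925129 - 1958730)/(-151939 + ((569*213 - 1362093) + 806977)) = 2966399/(-151939 + ((121197 - 1362093) + 806977)) = 2966399/(-151939 + (-1240896 + 806977)) = 2966399/(-151939 - 433919) = 2966399/(-585858) = 2966399*(-1/585858) = -2966399/585858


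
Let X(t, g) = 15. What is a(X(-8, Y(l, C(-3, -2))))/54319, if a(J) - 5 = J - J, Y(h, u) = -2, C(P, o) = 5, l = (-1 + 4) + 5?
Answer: 5/54319 ≈ 9.2049e-5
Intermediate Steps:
l = 8 (l = 3 + 5 = 8)
a(J) = 5 (a(J) = 5 + (J - J) = 5 + 0 = 5)
a(X(-8, Y(l, C(-3, -2))))/54319 = 5/54319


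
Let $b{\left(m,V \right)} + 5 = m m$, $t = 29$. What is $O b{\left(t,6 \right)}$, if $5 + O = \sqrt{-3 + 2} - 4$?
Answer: $-7524 + 836 i \approx -7524.0 + 836.0 i$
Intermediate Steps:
$b{\left(m,V \right)} = -5 + m^{2}$ ($b{\left(m,V \right)} = -5 + m m = -5 + m^{2}$)
$O = -9 + i$ ($O = -5 + \left(\sqrt{-3 + 2} - 4\right) = -5 - \left(4 - \sqrt{-1}\right) = -5 - \left(4 - i\right) = -9 + i \approx -9.0 + 1.0 i$)
$O b{\left(t,6 \right)} = \left(-9 + i\right) \left(-5 + 29^{2}\right) = \left(-9 + i\right) \left(-5 + 841\right) = \left(-9 + i\right) 836 = -7524 + 836 i$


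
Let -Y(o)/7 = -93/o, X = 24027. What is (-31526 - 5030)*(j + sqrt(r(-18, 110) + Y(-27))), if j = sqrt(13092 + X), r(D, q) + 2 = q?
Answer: -36556*sqrt(37119) - 36556*sqrt(755)/3 ≈ -7.3778e+6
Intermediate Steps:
Y(o) = 651/o (Y(o) = -(-651)/o = 651/o)
r(D, q) = -2 + q
j = sqrt(37119) (j = sqrt(13092 + 24027) = sqrt(37119) ≈ 192.66)
(-31526 - 5030)*(j + sqrt(r(-18, 110) + Y(-27))) = (-31526 - 5030)*(sqrt(37119) + sqrt((-2 + 110) + 651/(-27))) = -36556*(sqrt(37119) + sqrt(108 + 651*(-1/27))) = -36556*(sqrt(37119) + sqrt(108 - 217/9)) = -36556*(sqrt(37119) + sqrt(755/9)) = -36556*(sqrt(37119) + sqrt(755)/3) = -36556*sqrt(37119) - 36556*sqrt(755)/3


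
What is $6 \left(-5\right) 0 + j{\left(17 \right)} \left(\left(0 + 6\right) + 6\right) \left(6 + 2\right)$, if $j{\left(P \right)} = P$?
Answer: $1632$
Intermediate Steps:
$6 \left(-5\right) 0 + j{\left(17 \right)} \left(\left(0 + 6\right) + 6\right) \left(6 + 2\right) = 6 \left(-5\right) 0 + 17 \left(\left(0 + 6\right) + 6\right) \left(6 + 2\right) = \left(-30\right) 0 + 17 \left(6 + 6\right) 8 = 0 + 17 \cdot 12 \cdot 8 = 0 + 17 \cdot 96 = 0 + 1632 = 1632$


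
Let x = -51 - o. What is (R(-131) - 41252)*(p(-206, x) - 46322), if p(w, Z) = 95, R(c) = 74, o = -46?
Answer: 1903535406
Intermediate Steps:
x = -5 (x = -51 - 1*(-46) = -51 + 46 = -5)
(R(-131) - 41252)*(p(-206, x) - 46322) = (74 - 41252)*(95 - 46322) = -41178*(-46227) = 1903535406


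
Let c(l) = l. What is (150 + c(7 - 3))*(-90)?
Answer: -13860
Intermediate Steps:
(150 + c(7 - 3))*(-90) = (150 + (7 - 3))*(-90) = (150 + 4)*(-90) = 154*(-90) = -13860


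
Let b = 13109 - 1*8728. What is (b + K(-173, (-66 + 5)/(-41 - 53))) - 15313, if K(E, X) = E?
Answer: -11105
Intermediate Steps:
b = 4381 (b = 13109 - 8728 = 4381)
(b + K(-173, (-66 + 5)/(-41 - 53))) - 15313 = (4381 - 173) - 15313 = 4208 - 15313 = -11105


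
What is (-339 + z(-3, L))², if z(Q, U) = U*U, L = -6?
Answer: 91809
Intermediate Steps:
z(Q, U) = U²
(-339 + z(-3, L))² = (-339 + (-6)²)² = (-339 + 36)² = (-303)² = 91809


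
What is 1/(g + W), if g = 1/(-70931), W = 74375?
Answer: 70931/5275493124 ≈ 1.3445e-5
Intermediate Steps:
g = -1/70931 ≈ -1.4098e-5
1/(g + W) = 1/(-1/70931 + 74375) = 1/(5275493124/70931) = 70931/5275493124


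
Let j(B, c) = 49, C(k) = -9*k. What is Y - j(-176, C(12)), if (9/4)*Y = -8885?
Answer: -35981/9 ≈ -3997.9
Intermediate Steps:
Y = -35540/9 (Y = (4/9)*(-8885) = -35540/9 ≈ -3948.9)
Y - j(-176, C(12)) = -35540/9 - 1*49 = -35540/9 - 49 = -35981/9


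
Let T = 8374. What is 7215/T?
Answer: 7215/8374 ≈ 0.86160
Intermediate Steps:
7215/T = 7215/8374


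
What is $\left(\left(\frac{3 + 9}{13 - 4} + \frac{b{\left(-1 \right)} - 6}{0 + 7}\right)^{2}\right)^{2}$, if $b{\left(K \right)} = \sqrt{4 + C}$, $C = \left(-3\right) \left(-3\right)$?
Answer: $\frac{93889}{194481} + \frac{1240 \sqrt{13}}{9261} \approx 0.96553$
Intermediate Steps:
$C = 9$
$b{\left(K \right)} = \sqrt{13}$ ($b{\left(K \right)} = \sqrt{4 + 9} = \sqrt{13}$)
$\left(\left(\frac{3 + 9}{13 - 4} + \frac{b{\left(-1 \right)} - 6}{0 + 7}\right)^{2}\right)^{2} = \left(\left(\frac{3 + 9}{13 - 4} + \frac{\sqrt{13} - 6}{0 + 7}\right)^{2}\right)^{2} = \left(\left(\frac{12}{9} + \frac{-6 + \sqrt{13}}{7}\right)^{2}\right)^{2} = \left(\left(12 \cdot \frac{1}{9} + \left(-6 + \sqrt{13}\right) \frac{1}{7}\right)^{2}\right)^{2} = \left(\left(\frac{4}{3} - \left(\frac{6}{7} - \frac{\sqrt{13}}{7}\right)\right)^{2}\right)^{2} = \left(\left(\frac{10}{21} + \frac{\sqrt{13}}{7}\right)^{2}\right)^{2} = \left(\frac{10}{21} + \frac{\sqrt{13}}{7}\right)^{4}$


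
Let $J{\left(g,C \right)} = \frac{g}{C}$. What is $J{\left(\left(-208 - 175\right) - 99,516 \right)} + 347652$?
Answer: $\frac{89693975}{258} \approx 3.4765 \cdot 10^{5}$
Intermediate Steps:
$J{\left(\left(-208 - 175\right) - 99,516 \right)} + 347652 = \frac{\left(-208 - 175\right) - 99}{516} + 347652 = \left(-383 - 99\right) \frac{1}{516} + 347652 = \left(-482\right) \frac{1}{516} + 347652 = - \frac{241}{258} + 347652 = \frac{89693975}{258}$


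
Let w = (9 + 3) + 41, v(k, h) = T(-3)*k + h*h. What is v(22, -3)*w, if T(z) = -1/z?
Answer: 2597/3 ≈ 865.67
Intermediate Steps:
v(k, h) = h² + k/3 (v(k, h) = (-1/(-3))*k + h*h = (-1*(-⅓))*k + h² = k/3 + h² = h² + k/3)
w = 53 (w = 12 + 41 = 53)
v(22, -3)*w = ((-3)² + (⅓)*22)*53 = (9 + 22/3)*53 = (49/3)*53 = 2597/3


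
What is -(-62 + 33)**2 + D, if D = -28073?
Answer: -28914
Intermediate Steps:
-(-62 + 33)**2 + D = -(-62 + 33)**2 - 28073 = -1*(-29)**2 - 28073 = -1*841 - 28073 = -841 - 28073 = -28914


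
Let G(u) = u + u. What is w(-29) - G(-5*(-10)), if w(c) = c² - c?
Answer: 770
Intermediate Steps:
G(u) = 2*u
w(-29) - G(-5*(-10)) = -29*(-1 - 29) - 2*(-5*(-10)) = -29*(-30) - 2*50 = 870 - 1*100 = 870 - 100 = 770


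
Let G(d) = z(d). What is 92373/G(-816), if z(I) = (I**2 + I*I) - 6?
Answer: 30791/443902 ≈ 0.069364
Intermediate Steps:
z(I) = -6 + 2*I**2 (z(I) = (I**2 + I**2) - 6 = 2*I**2 - 6 = -6 + 2*I**2)
G(d) = -6 + 2*d**2
92373/G(-816) = 92373/(-6 + 2*(-816)**2) = 92373/(-6 + 2*665856) = 92373/(-6 + 1331712) = 92373/1331706 = 92373*(1/1331706) = 30791/443902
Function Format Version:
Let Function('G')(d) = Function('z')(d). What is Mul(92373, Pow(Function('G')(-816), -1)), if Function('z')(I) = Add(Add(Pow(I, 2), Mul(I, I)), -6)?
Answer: Rational(30791, 443902) ≈ 0.069364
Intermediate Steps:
Function('z')(I) = Add(-6, Mul(2, Pow(I, 2))) (Function('z')(I) = Add(Add(Pow(I, 2), Pow(I, 2)), -6) = Add(Mul(2, Pow(I, 2)), -6) = Add(-6, Mul(2, Pow(I, 2))))
Function('G')(d) = Add(-6, Mul(2, Pow(d, 2)))
Mul(92373, Pow(Function('G')(-816), -1)) = Mul(92373, Pow(Add(-6, Mul(2, Pow(-816, 2))), -1)) = Mul(92373, Pow(Add(-6, Mul(2, 665856)), -1)) = Mul(92373, Pow(Add(-6, 1331712), -1)) = Mul(92373, Pow(1331706, -1)) = Mul(92373, Rational(1, 1331706)) = Rational(30791, 443902)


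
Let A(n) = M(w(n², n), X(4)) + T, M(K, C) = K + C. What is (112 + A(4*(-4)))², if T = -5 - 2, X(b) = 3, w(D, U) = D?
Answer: 132496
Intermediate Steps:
M(K, C) = C + K
T = -7
A(n) = -4 + n² (A(n) = (3 + n²) - 7 = -4 + n²)
(112 + A(4*(-4)))² = (112 + (-4 + (4*(-4))²))² = (112 + (-4 + (-16)²))² = (112 + (-4 + 256))² = (112 + 252)² = 364² = 132496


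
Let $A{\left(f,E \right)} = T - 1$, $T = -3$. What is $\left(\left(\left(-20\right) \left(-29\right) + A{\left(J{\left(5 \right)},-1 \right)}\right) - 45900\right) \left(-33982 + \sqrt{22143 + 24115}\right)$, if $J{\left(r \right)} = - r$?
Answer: $1540200168 - 45324 \sqrt{46258} \approx 1.5305 \cdot 10^{9}$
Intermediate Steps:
$A{\left(f,E \right)} = -4$ ($A{\left(f,E \right)} = -3 - 1 = -4$)
$\left(\left(\left(-20\right) \left(-29\right) + A{\left(J{\left(5 \right)},-1 \right)}\right) - 45900\right) \left(-33982 + \sqrt{22143 + 24115}\right) = \left(\left(\left(-20\right) \left(-29\right) - 4\right) - 45900\right) \left(-33982 + \sqrt{22143 + 24115}\right) = \left(\left(580 - 4\right) - 45900\right) \left(-33982 + \sqrt{46258}\right) = \left(576 - 45900\right) \left(-33982 + \sqrt{46258}\right) = - 45324 \left(-33982 + \sqrt{46258}\right) = 1540200168 - 45324 \sqrt{46258}$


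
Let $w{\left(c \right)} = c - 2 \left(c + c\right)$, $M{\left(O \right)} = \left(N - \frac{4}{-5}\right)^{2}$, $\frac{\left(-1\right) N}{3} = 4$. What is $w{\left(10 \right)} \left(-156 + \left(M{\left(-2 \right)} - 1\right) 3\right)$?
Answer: $- \frac{32598}{5} \approx -6519.6$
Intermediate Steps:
$N = -12$ ($N = \left(-3\right) 4 = -12$)
$M{\left(O \right)} = \frac{3136}{25}$ ($M{\left(O \right)} = \left(-12 - \frac{4}{-5}\right)^{2} = \left(-12 - - \frac{4}{5}\right)^{2} = \left(-12 + \frac{4}{5}\right)^{2} = \left(- \frac{56}{5}\right)^{2} = \frac{3136}{25}$)
$w{\left(c \right)} = - 3 c$ ($w{\left(c \right)} = c - 2 \cdot 2 c = c - 4 c = - 3 c$)
$w{\left(10 \right)} \left(-156 + \left(M{\left(-2 \right)} - 1\right) 3\right) = \left(-3\right) 10 \left(-156 + \left(\frac{3136}{25} - 1\right) 3\right) = - 30 \left(-156 + \frac{3111}{25} \cdot 3\right) = - 30 \left(-156 + \frac{9333}{25}\right) = \left(-30\right) \frac{5433}{25} = - \frac{32598}{5}$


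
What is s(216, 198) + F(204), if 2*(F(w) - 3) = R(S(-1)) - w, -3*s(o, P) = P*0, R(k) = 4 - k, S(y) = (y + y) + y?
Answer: -191/2 ≈ -95.500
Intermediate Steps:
S(y) = 3*y (S(y) = 2*y + y = 3*y)
s(o, P) = 0 (s(o, P) = -P*0/3 = -⅓*0 = 0)
F(w) = 13/2 - w/2 (F(w) = 3 + ((4 - 3*(-1)) - w)/2 = 3 + ((4 - 1*(-3)) - w)/2 = 3 + ((4 + 3) - w)/2 = 3 + (7 - w)/2 = 3 + (7/2 - w/2) = 13/2 - w/2)
s(216, 198) + F(204) = 0 + (13/2 - ½*204) = 0 + (13/2 - 102) = 0 - 191/2 = -191/2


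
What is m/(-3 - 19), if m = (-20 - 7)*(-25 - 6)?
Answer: -837/22 ≈ -38.045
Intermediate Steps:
m = 837 (m = -27*(-31) = 837)
m/(-3 - 19) = 837/(-3 - 19) = 837/(-22) = -1/22*837 = -837/22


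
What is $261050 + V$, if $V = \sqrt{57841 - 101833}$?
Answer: $261050 + 6 i \sqrt{1222} \approx 2.6105 \cdot 10^{5} + 209.74 i$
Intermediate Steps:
$V = 6 i \sqrt{1222}$ ($V = \sqrt{-43992} = 6 i \sqrt{1222} \approx 209.74 i$)
$261050 + V = 261050 + 6 i \sqrt{1222}$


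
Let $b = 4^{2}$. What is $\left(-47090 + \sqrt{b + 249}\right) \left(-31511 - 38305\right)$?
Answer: $3287635440 - 69816 \sqrt{265} \approx 3.2865 \cdot 10^{9}$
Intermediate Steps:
$b = 16$
$\left(-47090 + \sqrt{b + 249}\right) \left(-31511 - 38305\right) = \left(-47090 + \sqrt{16 + 249}\right) \left(-31511 - 38305\right) = \left(-47090 + \sqrt{265}\right) \left(-69816\right) = 3287635440 - 69816 \sqrt{265}$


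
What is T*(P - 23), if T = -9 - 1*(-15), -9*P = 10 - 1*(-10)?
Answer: -454/3 ≈ -151.33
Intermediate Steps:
P = -20/9 (P = -(10 - 1*(-10))/9 = -(10 + 10)/9 = -1/9*20 = -20/9 ≈ -2.2222)
T = 6 (T = -9 + 15 = 6)
T*(P - 23) = 6*(-20/9 - 23) = 6*(-227/9) = -454/3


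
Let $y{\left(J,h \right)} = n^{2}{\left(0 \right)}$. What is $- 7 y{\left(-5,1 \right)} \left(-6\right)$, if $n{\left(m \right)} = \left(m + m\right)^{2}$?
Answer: $0$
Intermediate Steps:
$n{\left(m \right)} = 4 m^{2}$ ($n{\left(m \right)} = \left(2 m\right)^{2} = 4 m^{2}$)
$y{\left(J,h \right)} = 0$ ($y{\left(J,h \right)} = \left(4 \cdot 0^{2}\right)^{2} = \left(4 \cdot 0\right)^{2} = 0^{2} = 0$)
$- 7 y{\left(-5,1 \right)} \left(-6\right) = \left(-7\right) 0 \left(-6\right) = 0 \left(-6\right) = 0$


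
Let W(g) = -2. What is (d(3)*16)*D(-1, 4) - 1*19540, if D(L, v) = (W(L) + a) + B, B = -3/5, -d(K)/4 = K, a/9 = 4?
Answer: -129764/5 ≈ -25953.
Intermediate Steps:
a = 36 (a = 9*4 = 36)
d(K) = -4*K
B = -3/5 (B = -3*1/5 = -3/5 ≈ -0.60000)
D(L, v) = 167/5 (D(L, v) = (-2 + 36) - 3/5 = 34 - 3/5 = 167/5)
(d(3)*16)*D(-1, 4) - 1*19540 = (-4*3*16)*(167/5) - 1*19540 = -12*16*(167/5) - 19540 = -192*167/5 - 19540 = -32064/5 - 19540 = -129764/5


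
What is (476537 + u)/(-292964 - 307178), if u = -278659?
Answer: -98939/300071 ≈ -0.32972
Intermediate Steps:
(476537 + u)/(-292964 - 307178) = (476537 - 278659)/(-292964 - 307178) = 197878/(-600142) = 197878*(-1/600142) = -98939/300071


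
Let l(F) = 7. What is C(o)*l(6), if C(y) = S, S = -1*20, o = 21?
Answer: -140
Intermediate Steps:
S = -20
C(y) = -20
C(o)*l(6) = -20*7 = -140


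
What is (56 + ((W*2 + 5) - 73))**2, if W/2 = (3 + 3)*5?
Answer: 11664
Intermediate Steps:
W = 60 (W = 2*((3 + 3)*5) = 2*(6*5) = 2*30 = 60)
(56 + ((W*2 + 5) - 73))**2 = (56 + ((60*2 + 5) - 73))**2 = (56 + ((120 + 5) - 73))**2 = (56 + (125 - 73))**2 = (56 + 52)**2 = 108**2 = 11664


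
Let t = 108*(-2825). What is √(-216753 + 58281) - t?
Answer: 305100 + 6*I*√4402 ≈ 3.051e+5 + 398.09*I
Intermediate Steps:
t = -305100
√(-216753 + 58281) - t = √(-216753 + 58281) - 1*(-305100) = √(-158472) + 305100 = 6*I*√4402 + 305100 = 305100 + 6*I*√4402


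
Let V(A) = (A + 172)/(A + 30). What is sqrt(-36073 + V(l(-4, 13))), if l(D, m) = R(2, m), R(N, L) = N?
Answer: I*sqrt(577081)/4 ≈ 189.91*I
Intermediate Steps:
l(D, m) = 2
V(A) = (172 + A)/(30 + A)
sqrt(-36073 + V(l(-4, 13))) = sqrt(-36073 + (172 + 2)/(30 + 2)) = sqrt(-36073 + 174/32) = sqrt(-36073 + (1/32)*174) = sqrt(-36073 + 87/16) = sqrt(-577081/16) = I*sqrt(577081)/4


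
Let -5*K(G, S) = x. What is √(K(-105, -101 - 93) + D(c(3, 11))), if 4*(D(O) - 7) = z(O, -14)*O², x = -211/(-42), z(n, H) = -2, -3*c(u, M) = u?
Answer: √60585/105 ≈ 2.3442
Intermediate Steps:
c(u, M) = -u/3
x = 211/42 (x = -211*(-1/42) = 211/42 ≈ 5.0238)
K(G, S) = -211/210 (K(G, S) = -⅕*211/42 = -211/210)
D(O) = 7 - O²/2 (D(O) = 7 + (-2*O²)/4 = 7 - O²/2)
√(K(-105, -101 - 93) + D(c(3, 11))) = √(-211/210 + (7 - (-⅓*3)²/2)) = √(-211/210 + (7 - ½*(-1)²)) = √(-211/210 + (7 - ½*1)) = √(-211/210 + (7 - ½)) = √(-211/210 + 13/2) = √(577/105) = √60585/105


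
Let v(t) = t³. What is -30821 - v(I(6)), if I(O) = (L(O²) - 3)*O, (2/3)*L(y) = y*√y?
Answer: -7144481597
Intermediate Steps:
L(y) = 3*y^(3/2)/2 (L(y) = 3*(y*√y)/2 = 3*y^(3/2)/2)
I(O) = O*(-3 + 3*(O²)^(3/2)/2) (I(O) = (3*(O²)^(3/2)/2 - 3)*O = (-3 + 3*(O²)^(3/2)/2)*O = O*(-3 + 3*(O²)^(3/2)/2))
-30821 - v(I(6)) = -30821 - ((3/2)*6*(-2 + (6²)^(3/2)))³ = -30821 - ((3/2)*6*(-2 + 36^(3/2)))³ = -30821 - ((3/2)*6*(-2 + 216))³ = -30821 - ((3/2)*6*214)³ = -30821 - 1*1926³ = -30821 - 1*7144450776 = -30821 - 7144450776 = -7144481597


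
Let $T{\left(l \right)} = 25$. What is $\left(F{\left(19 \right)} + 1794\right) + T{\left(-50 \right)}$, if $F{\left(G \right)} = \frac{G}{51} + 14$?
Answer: $\frac{93502}{51} \approx 1833.4$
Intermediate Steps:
$F{\left(G \right)} = 14 + \frac{G}{51}$ ($F{\left(G \right)} = \frac{G}{51} + 14 = 14 + \frac{G}{51}$)
$\left(F{\left(19 \right)} + 1794\right) + T{\left(-50 \right)} = \left(\left(14 + \frac{1}{51} \cdot 19\right) + 1794\right) + 25 = \left(\left(14 + \frac{19}{51}\right) + 1794\right) + 25 = \left(\frac{733}{51} + 1794\right) + 25 = \frac{92227}{51} + 25 = \frac{93502}{51}$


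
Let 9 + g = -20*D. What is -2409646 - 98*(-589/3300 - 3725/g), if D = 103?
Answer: -8226712616191/3413850 ≈ -2.4098e+6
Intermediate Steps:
g = -2069 (g = -9 - 20*103 = -9 - 2060 = -2069)
-2409646 - 98*(-589/3300 - 3725/g) = -2409646 - 98*(-589/3300 - 3725/(-2069)) = -2409646 - 98*(-589*1/3300 - 3725*(-1/2069)) = -2409646 - 98*(-589/3300 + 3725/2069) = -2409646 - 98*11073859/6827700 = -2409646 - 1*542619091/3413850 = -2409646 - 542619091/3413850 = -8226712616191/3413850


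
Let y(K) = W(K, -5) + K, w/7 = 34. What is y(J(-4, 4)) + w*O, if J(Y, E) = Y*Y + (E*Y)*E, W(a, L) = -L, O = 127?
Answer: 30183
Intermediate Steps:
w = 238 (w = 7*34 = 238)
J(Y, E) = Y² + Y*E²
y(K) = 5 + K (y(K) = -1*(-5) + K = 5 + K)
y(J(-4, 4)) + w*O = (5 - 4*(-4 + 4²)) + 238*127 = (5 - 4*(-4 + 16)) + 30226 = (5 - 4*12) + 30226 = (5 - 48) + 30226 = -43 + 30226 = 30183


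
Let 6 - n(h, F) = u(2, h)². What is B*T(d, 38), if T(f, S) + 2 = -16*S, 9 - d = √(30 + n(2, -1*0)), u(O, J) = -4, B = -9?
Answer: 5490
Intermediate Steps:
n(h, F) = -10 (n(h, F) = 6 - 1*(-4)² = 6 - 1*16 = 6 - 16 = -10)
d = 9 - 2*√5 (d = 9 - √(30 - 10) = 9 - √20 = 9 - 2*√5 ≈ 4.5279)
T(f, S) = -2 - 16*S
B*T(d, 38) = -9*(-2 - 16*38) = -9*(-2 - 608) = -9*(-610) = 5490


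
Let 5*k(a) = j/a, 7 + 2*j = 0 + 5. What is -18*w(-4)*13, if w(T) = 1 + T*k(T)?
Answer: -936/5 ≈ -187.20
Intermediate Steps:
j = -1 (j = -7/2 + (0 + 5)/2 = -7/2 + (½)*5 = -7/2 + 5/2 = -1)
k(a) = -1/(5*a) (k(a) = (-1/a)/5 = -1/(5*a))
w(T) = ⅘ (w(T) = 1 + T*(-1/(5*T)) = 1 - ⅕ = ⅘)
-18*w(-4)*13 = -18*⅘*13 = -72/5*13 = -936/5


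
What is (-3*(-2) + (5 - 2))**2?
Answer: 81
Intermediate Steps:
(-3*(-2) + (5 - 2))**2 = (6 + 3)**2 = 9**2 = 81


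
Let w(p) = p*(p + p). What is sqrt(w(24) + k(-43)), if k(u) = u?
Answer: sqrt(1109) ≈ 33.302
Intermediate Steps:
w(p) = 2*p**2 (w(p) = p*(2*p) = 2*p**2)
sqrt(w(24) + k(-43)) = sqrt(2*24**2 - 43) = sqrt(2*576 - 43) = sqrt(1152 - 43) = sqrt(1109)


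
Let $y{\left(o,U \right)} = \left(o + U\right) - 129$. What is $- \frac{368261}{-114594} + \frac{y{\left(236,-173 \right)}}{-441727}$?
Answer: $\frac{54977489}{17106882} \approx 3.2138$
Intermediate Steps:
$y{\left(o,U \right)} = -129 + U + o$ ($y{\left(o,U \right)} = \left(U + o\right) - 129 = -129 + U + o$)
$- \frac{368261}{-114594} + \frac{y{\left(236,-173 \right)}}{-441727} = - \frac{368261}{-114594} + \frac{-129 - 173 + 236}{-441727} = \left(-368261\right) \left(- \frac{1}{114594}\right) - - \frac{6}{40157} = \frac{1369}{426} + \frac{6}{40157} = \frac{54977489}{17106882}$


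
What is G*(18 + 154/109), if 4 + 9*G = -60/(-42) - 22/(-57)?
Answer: -16928/3591 ≈ -4.7140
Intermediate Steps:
G = -872/3591 (G = -4/9 + (-60/(-42) - 22/(-57))/9 = -4/9 + (-60*(-1/42) - 22*(-1/57))/9 = -4/9 + (10/7 + 22/57)/9 = -4/9 + (1/9)*(724/399) = -4/9 + 724/3591 = -872/3591 ≈ -0.24283)
G*(18 + 154/109) = -872*(18 + 154/109)/3591 = -872/3591*2116/109 = -16928/3591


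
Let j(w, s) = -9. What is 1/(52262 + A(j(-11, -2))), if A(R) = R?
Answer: 1/52253 ≈ 1.9138e-5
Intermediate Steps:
1/(52262 + A(j(-11, -2))) = 1/(52262 - 9) = 1/52253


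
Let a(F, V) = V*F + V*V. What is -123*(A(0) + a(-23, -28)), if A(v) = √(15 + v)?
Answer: -175644 - 123*√15 ≈ -1.7612e+5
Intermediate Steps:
a(F, V) = V² + F*V (a(F, V) = F*V + V² = V² + F*V)
-123*(A(0) + a(-23, -28)) = -123*(√(15 + 0) - 28*(-23 - 28)) = -123*(√15 - 28*(-51)) = -123*(√15 + 1428) = -123*(1428 + √15) = -175644 - 123*√15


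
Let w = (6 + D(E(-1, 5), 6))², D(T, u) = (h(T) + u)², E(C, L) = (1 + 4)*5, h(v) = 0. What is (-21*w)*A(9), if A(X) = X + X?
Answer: -666792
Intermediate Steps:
A(X) = 2*X
E(C, L) = 25 (E(C, L) = 5*5 = 25)
D(T, u) = u² (D(T, u) = (0 + u)² = u²)
w = 1764 (w = (6 + 6²)² = (6 + 36)² = 42² = 1764)
(-21*w)*A(9) = (-21*1764)*(2*9) = -37044*18 = -666792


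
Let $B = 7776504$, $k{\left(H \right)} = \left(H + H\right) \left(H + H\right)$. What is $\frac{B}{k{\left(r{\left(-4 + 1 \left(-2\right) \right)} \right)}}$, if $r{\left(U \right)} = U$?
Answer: $\frac{108007}{2} \approx 54004.0$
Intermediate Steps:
$k{\left(H \right)} = 4 H^{2}$ ($k{\left(H \right)} = 2 H 2 H = 4 H^{2}$)
$\frac{B}{k{\left(r{\left(-4 + 1 \left(-2\right) \right)} \right)}} = \frac{7776504}{4 \left(-4 + 1 \left(-2\right)\right)^{2}} = \frac{7776504}{4 \left(-4 - 2\right)^{2}} = \frac{7776504}{4 \left(-6\right)^{2}} = \frac{7776504}{4 \cdot 36} = \frac{7776504}{144} = 7776504 \cdot \frac{1}{144} = \frac{108007}{2}$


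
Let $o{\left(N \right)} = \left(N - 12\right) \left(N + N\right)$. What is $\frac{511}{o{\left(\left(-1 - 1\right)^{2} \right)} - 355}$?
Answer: $- \frac{511}{419} \approx -1.2196$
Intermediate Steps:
$o{\left(N \right)} = 2 N \left(-12 + N\right)$ ($o{\left(N \right)} = \left(-12 + N\right) 2 N = 2 N \left(-12 + N\right)$)
$\frac{511}{o{\left(\left(-1 - 1\right)^{2} \right)} - 355} = \frac{511}{2 \left(-1 - 1\right)^{2} \left(-12 + \left(-1 - 1\right)^{2}\right) - 355} = \frac{511}{2 \left(-2\right)^{2} \left(-12 + \left(-2\right)^{2}\right) - 355} = \frac{511}{2 \cdot 4 \left(-12 + 4\right) - 355} = \frac{511}{2 \cdot 4 \left(-8\right) - 355} = \frac{511}{-64 - 355} = \frac{511}{-419} = 511 \left(- \frac{1}{419}\right) = - \frac{511}{419}$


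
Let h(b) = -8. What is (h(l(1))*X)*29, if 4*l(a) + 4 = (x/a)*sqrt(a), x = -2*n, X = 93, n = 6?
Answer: -21576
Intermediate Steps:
x = -12 (x = -2*6 = -12)
l(a) = -1 - 3/sqrt(a) (l(a) = -1 + ((-12/a)*sqrt(a))/4 = -1 + (-12/sqrt(a))/4 = -1 - 3/sqrt(a))
(h(l(1))*X)*29 = -8*93*29 = -744*29 = -21576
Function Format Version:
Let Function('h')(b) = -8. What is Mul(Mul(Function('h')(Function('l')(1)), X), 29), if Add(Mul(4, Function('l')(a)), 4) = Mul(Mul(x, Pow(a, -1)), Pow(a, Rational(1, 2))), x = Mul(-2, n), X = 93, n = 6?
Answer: -21576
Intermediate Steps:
x = -12 (x = Mul(-2, 6) = -12)
Function('l')(a) = Add(-1, Mul(-3, Pow(a, Rational(-1, 2)))) (Function('l')(a) = Add(-1, Mul(Rational(1, 4), Mul(Mul(-12, Pow(a, -1)), Pow(a, Rational(1, 2))))) = Add(-1, Mul(Rational(1, 4), Mul(-12, Pow(a, Rational(-1, 2))))) = Add(-1, Mul(-3, Pow(a, Rational(-1, 2)))))
Mul(Mul(Function('h')(Function('l')(1)), X), 29) = Mul(Mul(-8, 93), 29) = Mul(-744, 29) = -21576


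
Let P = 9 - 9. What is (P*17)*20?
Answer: 0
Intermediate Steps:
P = 0
(P*17)*20 = (0*17)*20 = 0*20 = 0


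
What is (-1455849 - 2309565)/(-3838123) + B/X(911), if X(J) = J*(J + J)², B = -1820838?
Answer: 5690248689376131/5803687436231626 ≈ 0.98045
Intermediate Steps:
X(J) = 4*J³ (X(J) = J*(2*J)² = J*(4*J²) = 4*J³)
(-1455849 - 2309565)/(-3838123) + B/X(911) = (-1455849 - 2309565)/(-3838123) - 1820838/(4*911³) = -3765414*(-1/3838123) - 1820838/(4*756058031) = 3765414/3838123 - 1820838/3024232124 = 3765414/3838123 - 1820838*1/3024232124 = 3765414/3838123 - 910419/1512116062 = 5690248689376131/5803687436231626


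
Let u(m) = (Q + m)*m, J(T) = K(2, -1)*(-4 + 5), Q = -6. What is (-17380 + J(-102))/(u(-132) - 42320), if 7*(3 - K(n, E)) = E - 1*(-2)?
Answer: 15205/21091 ≈ 0.72092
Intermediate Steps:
K(n, E) = 19/7 - E/7 (K(n, E) = 3 - (E - 1*(-2))/7 = 3 - (E + 2)/7 = 3 - (2 + E)/7 = 3 + (-2/7 - E/7) = 19/7 - E/7)
J(T) = 20/7 (J(T) = (19/7 - ⅐*(-1))*(-4 + 5) = (19/7 + ⅐)*1 = (20/7)*1 = 20/7)
u(m) = m*(-6 + m) (u(m) = (-6 + m)*m = m*(-6 + m))
(-17380 + J(-102))/(u(-132) - 42320) = (-17380 + 20/7)/(-132*(-6 - 132) - 42320) = -121640/(7*(-132*(-138) - 42320)) = -121640/(7*(18216 - 42320)) = -121640/7/(-24104) = -121640/7*(-1/24104) = 15205/21091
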